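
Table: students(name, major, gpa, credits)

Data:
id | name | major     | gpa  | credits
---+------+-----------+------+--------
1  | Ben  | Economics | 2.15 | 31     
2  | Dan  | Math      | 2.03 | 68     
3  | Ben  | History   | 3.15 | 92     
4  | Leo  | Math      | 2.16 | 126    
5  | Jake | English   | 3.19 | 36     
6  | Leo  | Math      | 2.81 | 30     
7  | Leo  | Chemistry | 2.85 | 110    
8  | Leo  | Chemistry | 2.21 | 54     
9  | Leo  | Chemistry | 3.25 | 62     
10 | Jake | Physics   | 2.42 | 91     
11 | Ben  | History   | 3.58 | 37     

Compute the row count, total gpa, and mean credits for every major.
SELECT major,
       COUNT(*) as cnt,
       SUM(gpa) as total_gpa,
       AVG(credits) as avg_credits
FROM students
GROUP BY major

Result:
  Chemistry: 3 records, 8.31 total gpa, 75.33 avg credits
  Economics: 1 records, 2.15 total gpa, 31.00 avg credits
  English: 1 records, 3.19 total gpa, 36.00 avg credits
  History: 2 records, 6.73 total gpa, 64.50 avg credits
  Math: 3 records, 7.00 total gpa, 74.67 avg credits
  Physics: 1 records, 2.42 total gpa, 91.00 avg credits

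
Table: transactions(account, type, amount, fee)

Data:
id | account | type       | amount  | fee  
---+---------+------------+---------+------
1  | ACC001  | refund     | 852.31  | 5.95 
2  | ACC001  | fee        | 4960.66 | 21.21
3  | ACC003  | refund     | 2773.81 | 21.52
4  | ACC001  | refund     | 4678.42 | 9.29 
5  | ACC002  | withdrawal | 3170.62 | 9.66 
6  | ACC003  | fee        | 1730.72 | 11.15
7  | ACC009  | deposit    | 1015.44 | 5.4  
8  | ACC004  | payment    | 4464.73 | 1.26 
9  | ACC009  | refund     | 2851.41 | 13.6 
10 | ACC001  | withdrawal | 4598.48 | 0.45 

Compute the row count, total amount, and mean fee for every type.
SELECT type,
       COUNT(*) as cnt,
       SUM(amount) as total_amount,
       AVG(fee) as avg_fee
FROM transactions
GROUP BY type

Result:
  deposit: 1 records, 1015.44 total amount, 5.40 avg fee
  fee: 2 records, 6691.38 total amount, 16.18 avg fee
  payment: 1 records, 4464.73 total amount, 1.26 avg fee
  refund: 4 records, 11155.95 total amount, 12.59 avg fee
  withdrawal: 2 records, 7769.10 total amount, 5.06 avg fee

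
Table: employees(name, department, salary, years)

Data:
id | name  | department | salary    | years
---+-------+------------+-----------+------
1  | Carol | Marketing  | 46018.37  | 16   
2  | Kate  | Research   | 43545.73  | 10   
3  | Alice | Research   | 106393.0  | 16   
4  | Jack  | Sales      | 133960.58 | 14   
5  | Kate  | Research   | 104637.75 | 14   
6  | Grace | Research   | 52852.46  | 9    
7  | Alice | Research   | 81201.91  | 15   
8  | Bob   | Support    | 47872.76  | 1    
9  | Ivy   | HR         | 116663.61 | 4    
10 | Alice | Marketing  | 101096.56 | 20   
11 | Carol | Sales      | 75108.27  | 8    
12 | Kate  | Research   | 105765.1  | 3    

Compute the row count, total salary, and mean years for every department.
SELECT department,
       COUNT(*) as cnt,
       SUM(salary) as total_salary,
       AVG(years) as avg_years
FROM employees
GROUP BY department

Result:
  HR: 1 records, 116663.61 total salary, 4.00 avg years
  Marketing: 2 records, 147114.93 total salary, 18.00 avg years
  Research: 6 records, 494395.95 total salary, 11.17 avg years
  Sales: 2 records, 209068.85 total salary, 11.00 avg years
  Support: 1 records, 47872.76 total salary, 1.00 avg years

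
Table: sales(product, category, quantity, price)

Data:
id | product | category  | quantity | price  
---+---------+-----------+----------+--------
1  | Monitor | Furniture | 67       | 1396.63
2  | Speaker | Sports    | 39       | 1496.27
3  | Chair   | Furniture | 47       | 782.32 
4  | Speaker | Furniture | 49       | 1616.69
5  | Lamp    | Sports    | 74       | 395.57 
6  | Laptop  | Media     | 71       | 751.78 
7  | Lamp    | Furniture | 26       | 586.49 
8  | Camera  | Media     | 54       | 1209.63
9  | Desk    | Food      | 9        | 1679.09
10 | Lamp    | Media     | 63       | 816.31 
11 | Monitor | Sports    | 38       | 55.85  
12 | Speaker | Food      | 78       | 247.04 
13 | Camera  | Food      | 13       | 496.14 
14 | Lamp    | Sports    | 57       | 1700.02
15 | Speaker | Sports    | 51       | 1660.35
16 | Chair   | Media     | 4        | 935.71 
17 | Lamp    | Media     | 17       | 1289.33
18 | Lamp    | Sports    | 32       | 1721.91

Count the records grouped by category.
SELECT category, COUNT(*) as count
FROM sales
GROUP BY category

Result:
  Food: 3
  Furniture: 4
  Media: 5
  Sports: 6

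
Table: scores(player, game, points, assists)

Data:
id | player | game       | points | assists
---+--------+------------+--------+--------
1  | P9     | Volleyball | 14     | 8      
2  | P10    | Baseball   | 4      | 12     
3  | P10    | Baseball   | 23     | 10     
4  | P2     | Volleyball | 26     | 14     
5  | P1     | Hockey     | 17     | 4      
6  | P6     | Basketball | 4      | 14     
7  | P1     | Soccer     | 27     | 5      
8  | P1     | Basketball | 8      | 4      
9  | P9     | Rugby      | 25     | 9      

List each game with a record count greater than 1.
SELECT game, COUNT(*) as cnt
FROM scores
GROUP BY game
HAVING COUNT(*) > 1

Result:
  Baseball: 2
  Basketball: 2
  Volleyball: 2

Note: HAVING filters groups after aggregation, WHERE filters rows before.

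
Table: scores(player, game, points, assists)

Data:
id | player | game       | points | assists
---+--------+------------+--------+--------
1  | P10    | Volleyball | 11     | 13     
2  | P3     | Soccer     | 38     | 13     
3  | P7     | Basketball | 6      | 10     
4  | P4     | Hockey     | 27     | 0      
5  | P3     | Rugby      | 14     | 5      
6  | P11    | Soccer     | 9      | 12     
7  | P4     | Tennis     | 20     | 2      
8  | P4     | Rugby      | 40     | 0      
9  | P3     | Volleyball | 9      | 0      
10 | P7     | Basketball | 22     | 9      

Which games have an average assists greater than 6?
SELECT game, AVG(assists)
FROM scores
GROUP BY game
HAVING AVG(assists) > 6

Result:
  Basketball: avg=9.50
  Soccer: avg=12.50
  Volleyball: avg=6.50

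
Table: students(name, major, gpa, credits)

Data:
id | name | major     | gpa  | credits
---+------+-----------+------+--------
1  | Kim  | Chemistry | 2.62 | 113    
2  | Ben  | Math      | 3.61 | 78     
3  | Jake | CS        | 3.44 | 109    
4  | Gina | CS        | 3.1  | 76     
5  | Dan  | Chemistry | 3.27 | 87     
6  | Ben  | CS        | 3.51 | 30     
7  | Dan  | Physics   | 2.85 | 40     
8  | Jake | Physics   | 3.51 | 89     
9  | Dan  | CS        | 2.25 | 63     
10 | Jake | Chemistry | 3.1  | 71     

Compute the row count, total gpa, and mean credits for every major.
SELECT major,
       COUNT(*) as cnt,
       SUM(gpa) as total_gpa,
       AVG(credits) as avg_credits
FROM students
GROUP BY major

Result:
  CS: 4 records, 12.30 total gpa, 69.50 avg credits
  Chemistry: 3 records, 8.99 total gpa, 90.33 avg credits
  Math: 1 records, 3.61 total gpa, 78.00 avg credits
  Physics: 2 records, 6.36 total gpa, 64.50 avg credits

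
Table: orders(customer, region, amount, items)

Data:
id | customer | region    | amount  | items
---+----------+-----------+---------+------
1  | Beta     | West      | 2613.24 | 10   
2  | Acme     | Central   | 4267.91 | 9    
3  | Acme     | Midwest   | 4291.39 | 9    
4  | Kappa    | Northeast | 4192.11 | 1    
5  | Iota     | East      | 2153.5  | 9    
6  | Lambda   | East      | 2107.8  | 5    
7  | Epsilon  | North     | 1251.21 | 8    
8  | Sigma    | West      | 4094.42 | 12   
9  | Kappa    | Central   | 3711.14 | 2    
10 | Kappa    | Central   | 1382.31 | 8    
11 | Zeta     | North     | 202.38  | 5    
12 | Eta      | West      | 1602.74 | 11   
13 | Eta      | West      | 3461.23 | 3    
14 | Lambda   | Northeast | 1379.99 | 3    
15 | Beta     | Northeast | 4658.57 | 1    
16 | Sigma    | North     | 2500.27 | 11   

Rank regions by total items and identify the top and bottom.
SELECT region, SUM(items)
FROM orders
GROUP BY region
ORDER BY SUM(items)

All groups:
  Northeast: 5
  Midwest: 9
  East: 14
  Central: 19
  North: 24
  West: 36

Highest: West (36)
Lowest: Northeast (5)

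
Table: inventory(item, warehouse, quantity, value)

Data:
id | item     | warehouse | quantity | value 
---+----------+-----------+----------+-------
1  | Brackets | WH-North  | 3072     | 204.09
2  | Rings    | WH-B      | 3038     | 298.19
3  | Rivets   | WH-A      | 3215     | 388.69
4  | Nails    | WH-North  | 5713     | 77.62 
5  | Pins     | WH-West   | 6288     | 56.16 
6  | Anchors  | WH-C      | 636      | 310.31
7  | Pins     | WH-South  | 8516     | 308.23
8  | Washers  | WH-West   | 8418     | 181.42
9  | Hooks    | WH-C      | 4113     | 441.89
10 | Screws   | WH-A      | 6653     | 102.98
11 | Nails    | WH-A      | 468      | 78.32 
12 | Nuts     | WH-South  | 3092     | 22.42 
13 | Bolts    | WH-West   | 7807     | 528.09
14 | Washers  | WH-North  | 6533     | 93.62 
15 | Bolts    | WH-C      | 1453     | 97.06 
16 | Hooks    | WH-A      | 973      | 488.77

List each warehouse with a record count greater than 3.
SELECT warehouse, COUNT(*) as cnt
FROM inventory
GROUP BY warehouse
HAVING COUNT(*) > 3

Result:
  WH-A: 4

Note: HAVING filters groups after aggregation, WHERE filters rows before.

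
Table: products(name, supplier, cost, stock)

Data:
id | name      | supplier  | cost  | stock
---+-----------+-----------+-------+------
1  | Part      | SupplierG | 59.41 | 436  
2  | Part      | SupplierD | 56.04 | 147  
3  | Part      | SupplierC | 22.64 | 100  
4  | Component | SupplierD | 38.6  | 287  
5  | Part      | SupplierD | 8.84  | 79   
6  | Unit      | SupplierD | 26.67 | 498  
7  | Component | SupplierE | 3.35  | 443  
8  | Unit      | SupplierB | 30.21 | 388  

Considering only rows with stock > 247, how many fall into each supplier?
SELECT supplier, COUNT(*)
FROM products
WHERE stock > 247
GROUP BY supplier

Note: WHERE filters rows before grouping.

Result:
  SupplierB: 1
  SupplierD: 2
  SupplierE: 1
  SupplierG: 1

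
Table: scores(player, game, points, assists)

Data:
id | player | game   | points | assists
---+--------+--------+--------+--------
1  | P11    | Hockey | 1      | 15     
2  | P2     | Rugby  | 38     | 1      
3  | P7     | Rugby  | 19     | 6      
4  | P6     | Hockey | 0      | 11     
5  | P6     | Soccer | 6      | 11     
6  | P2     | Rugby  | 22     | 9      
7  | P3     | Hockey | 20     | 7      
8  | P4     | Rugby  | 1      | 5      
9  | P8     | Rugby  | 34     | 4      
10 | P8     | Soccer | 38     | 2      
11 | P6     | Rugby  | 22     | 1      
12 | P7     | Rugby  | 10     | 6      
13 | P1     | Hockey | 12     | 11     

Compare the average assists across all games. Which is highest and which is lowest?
SELECT game, AVG(assists)
FROM scores
GROUP BY game
ORDER BY AVG(assists)

All groups:
  Rugby: 4.57
  Soccer: 6.50
  Hockey: 11.00

Highest: Hockey (11.00)
Lowest: Rugby (4.57)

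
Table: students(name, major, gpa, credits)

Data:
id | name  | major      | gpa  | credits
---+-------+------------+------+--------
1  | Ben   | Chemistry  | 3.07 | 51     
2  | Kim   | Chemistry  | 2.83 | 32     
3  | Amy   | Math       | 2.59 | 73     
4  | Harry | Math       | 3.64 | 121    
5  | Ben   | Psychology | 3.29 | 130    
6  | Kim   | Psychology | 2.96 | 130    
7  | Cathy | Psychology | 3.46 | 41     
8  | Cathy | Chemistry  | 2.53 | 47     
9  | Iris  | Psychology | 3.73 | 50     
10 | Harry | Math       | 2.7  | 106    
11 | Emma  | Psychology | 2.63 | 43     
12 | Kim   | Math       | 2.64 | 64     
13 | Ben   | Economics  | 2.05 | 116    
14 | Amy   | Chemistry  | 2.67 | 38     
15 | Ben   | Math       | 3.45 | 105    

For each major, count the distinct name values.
SELECT major, COUNT(DISTINCT name)
FROM students
GROUP BY major

Result:
  Chemistry: 4 distinct
  Economics: 1 distinct
  Math: 4 distinct
  Psychology: 5 distinct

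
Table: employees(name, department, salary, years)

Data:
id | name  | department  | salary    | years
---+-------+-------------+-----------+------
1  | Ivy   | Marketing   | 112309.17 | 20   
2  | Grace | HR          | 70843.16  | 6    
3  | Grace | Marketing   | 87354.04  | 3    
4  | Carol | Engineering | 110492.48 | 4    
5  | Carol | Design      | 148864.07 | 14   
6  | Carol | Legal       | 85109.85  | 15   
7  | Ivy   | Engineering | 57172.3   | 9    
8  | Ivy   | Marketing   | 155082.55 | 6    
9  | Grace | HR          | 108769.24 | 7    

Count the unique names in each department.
SELECT department, COUNT(DISTINCT name)
FROM employees
GROUP BY department

Result:
  Design: 1 distinct
  Engineering: 2 distinct
  HR: 1 distinct
  Legal: 1 distinct
  Marketing: 2 distinct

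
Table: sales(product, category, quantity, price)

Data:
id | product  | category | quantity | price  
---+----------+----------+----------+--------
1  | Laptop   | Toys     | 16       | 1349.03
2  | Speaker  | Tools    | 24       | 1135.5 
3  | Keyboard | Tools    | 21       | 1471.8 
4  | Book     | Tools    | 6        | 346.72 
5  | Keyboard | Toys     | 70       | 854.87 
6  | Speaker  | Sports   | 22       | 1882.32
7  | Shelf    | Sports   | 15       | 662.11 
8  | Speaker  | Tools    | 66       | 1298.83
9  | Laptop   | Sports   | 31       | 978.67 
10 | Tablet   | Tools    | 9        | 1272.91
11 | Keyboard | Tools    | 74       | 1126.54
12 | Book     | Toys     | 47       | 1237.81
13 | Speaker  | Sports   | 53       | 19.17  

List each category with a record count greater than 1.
SELECT category, COUNT(*) as cnt
FROM sales
GROUP BY category
HAVING COUNT(*) > 1

Result:
  Sports: 4
  Tools: 6
  Toys: 3

Note: HAVING filters groups after aggregation, WHERE filters rows before.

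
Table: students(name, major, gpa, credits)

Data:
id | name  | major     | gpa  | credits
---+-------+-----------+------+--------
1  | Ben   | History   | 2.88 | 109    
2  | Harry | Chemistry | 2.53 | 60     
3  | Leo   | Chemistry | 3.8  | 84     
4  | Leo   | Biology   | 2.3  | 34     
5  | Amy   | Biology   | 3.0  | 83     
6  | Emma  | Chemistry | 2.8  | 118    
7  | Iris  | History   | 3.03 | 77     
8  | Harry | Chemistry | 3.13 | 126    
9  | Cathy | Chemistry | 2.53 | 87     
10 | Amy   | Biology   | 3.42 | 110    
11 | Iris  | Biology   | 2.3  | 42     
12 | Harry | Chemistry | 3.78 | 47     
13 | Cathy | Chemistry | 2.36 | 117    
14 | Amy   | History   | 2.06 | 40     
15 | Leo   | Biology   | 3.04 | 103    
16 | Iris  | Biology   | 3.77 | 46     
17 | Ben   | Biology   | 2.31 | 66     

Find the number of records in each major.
SELECT major, COUNT(*) as count
FROM students
GROUP BY major

Result:
  Biology: 7
  Chemistry: 7
  History: 3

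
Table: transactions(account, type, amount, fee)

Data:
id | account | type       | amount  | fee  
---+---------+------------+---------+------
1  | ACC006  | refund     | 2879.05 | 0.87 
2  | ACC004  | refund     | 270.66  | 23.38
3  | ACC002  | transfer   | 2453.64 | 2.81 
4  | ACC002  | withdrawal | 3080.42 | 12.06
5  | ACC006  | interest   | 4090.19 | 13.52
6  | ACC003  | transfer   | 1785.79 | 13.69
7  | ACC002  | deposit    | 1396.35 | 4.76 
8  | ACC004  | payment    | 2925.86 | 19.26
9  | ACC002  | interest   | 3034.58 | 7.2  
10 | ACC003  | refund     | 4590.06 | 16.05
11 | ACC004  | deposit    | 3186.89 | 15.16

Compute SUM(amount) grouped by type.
SELECT type, SUM(amount) as result
FROM transactions
GROUP BY type

Result:
  deposit: 4583.24
  interest: 7124.77
  payment: 2925.86
  refund: 7739.77
  transfer: 4239.43
  withdrawal: 3080.42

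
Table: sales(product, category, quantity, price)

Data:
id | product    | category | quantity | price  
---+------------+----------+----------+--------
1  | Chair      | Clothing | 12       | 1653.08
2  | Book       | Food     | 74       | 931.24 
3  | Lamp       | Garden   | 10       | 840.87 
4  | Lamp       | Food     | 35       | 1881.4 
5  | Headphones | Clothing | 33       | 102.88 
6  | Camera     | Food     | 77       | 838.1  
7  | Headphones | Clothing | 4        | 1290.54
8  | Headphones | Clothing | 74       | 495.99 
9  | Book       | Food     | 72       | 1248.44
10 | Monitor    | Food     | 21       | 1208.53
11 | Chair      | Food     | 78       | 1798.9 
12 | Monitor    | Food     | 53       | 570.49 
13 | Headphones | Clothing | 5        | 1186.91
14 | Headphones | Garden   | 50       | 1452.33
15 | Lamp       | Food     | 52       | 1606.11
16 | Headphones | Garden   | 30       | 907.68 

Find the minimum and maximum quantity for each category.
SELECT category, MIN(quantity), MAX(quantity)
FROM sales
GROUP BY category

Result:
  Clothing: min=4, max=74
  Food: min=21, max=78
  Garden: min=10, max=50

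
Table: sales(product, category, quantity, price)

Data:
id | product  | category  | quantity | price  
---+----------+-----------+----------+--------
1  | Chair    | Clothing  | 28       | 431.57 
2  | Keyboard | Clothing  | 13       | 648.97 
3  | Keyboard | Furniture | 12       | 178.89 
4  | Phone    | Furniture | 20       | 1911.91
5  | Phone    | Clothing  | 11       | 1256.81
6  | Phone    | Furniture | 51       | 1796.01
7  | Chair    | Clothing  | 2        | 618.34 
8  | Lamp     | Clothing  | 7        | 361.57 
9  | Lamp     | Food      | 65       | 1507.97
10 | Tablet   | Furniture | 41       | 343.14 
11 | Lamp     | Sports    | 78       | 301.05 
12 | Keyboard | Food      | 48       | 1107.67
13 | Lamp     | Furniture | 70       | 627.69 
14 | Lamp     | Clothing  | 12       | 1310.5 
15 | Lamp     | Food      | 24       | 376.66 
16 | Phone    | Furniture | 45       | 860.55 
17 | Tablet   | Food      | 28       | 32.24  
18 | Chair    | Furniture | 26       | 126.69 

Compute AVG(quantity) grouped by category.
SELECT category, AVG(quantity) as result
FROM sales
GROUP BY category

Result:
  Clothing: 12.17
  Food: 41.25
  Furniture: 37.86
  Sports: 78.00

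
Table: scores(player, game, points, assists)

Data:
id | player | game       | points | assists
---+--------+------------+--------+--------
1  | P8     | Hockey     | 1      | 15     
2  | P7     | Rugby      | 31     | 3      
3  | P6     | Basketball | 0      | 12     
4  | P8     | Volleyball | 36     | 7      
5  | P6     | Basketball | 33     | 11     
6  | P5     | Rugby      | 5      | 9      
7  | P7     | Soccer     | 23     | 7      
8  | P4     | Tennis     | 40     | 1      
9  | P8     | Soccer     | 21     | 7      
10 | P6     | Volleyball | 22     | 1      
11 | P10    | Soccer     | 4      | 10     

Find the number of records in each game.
SELECT game, COUNT(*) as count
FROM scores
GROUP BY game

Result:
  Basketball: 2
  Hockey: 1
  Rugby: 2
  Soccer: 3
  Tennis: 1
  Volleyball: 2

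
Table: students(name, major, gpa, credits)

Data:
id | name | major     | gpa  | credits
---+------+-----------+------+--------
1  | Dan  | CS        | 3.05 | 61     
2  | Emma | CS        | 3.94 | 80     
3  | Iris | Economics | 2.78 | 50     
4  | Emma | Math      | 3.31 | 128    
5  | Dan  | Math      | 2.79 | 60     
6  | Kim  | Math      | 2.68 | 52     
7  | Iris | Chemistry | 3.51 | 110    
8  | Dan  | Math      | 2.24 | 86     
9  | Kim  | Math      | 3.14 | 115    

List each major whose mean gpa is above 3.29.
SELECT major, AVG(gpa)
FROM students
GROUP BY major
HAVING AVG(gpa) > 3.29

Result:
  CS: avg=3.50
  Chemistry: avg=3.51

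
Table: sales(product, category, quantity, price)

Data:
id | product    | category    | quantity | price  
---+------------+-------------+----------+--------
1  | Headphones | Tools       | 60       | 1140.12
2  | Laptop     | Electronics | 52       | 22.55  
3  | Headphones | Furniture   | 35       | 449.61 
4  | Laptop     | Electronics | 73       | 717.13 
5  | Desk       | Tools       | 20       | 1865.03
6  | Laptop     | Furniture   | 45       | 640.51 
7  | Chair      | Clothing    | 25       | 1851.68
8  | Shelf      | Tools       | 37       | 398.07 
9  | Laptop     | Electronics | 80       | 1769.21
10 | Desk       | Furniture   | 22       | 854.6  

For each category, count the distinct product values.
SELECT category, COUNT(DISTINCT product)
FROM sales
GROUP BY category

Result:
  Clothing: 1 distinct
  Electronics: 1 distinct
  Furniture: 3 distinct
  Tools: 3 distinct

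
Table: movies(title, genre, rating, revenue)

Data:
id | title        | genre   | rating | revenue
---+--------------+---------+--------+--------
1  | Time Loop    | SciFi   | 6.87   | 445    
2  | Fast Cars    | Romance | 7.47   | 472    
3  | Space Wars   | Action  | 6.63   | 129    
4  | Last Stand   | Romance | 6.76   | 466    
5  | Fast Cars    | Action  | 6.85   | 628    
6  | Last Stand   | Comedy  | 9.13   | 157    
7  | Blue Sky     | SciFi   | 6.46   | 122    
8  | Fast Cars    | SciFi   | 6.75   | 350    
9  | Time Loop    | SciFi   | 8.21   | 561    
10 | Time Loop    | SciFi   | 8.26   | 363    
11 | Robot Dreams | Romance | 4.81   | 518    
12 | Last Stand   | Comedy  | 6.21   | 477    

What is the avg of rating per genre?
SELECT genre, AVG(rating) as result
FROM movies
GROUP BY genre

Result:
  Action: 6.74
  Comedy: 7.67
  Romance: 6.35
  SciFi: 7.31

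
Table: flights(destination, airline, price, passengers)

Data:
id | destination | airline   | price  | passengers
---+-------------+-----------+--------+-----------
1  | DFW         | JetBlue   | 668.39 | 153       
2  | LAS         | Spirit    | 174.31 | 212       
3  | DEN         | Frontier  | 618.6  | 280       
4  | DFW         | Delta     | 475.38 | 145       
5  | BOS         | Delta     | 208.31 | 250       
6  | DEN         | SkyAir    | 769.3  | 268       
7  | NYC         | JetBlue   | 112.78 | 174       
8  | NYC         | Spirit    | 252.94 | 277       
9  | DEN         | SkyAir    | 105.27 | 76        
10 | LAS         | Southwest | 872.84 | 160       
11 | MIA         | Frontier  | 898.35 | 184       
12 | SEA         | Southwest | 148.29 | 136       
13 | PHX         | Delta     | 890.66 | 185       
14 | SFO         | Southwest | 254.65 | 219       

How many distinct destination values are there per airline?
SELECT airline, COUNT(DISTINCT destination)
FROM flights
GROUP BY airline

Result:
  Delta: 3 distinct
  Frontier: 2 distinct
  JetBlue: 2 distinct
  SkyAir: 1 distinct
  Southwest: 3 distinct
  Spirit: 2 distinct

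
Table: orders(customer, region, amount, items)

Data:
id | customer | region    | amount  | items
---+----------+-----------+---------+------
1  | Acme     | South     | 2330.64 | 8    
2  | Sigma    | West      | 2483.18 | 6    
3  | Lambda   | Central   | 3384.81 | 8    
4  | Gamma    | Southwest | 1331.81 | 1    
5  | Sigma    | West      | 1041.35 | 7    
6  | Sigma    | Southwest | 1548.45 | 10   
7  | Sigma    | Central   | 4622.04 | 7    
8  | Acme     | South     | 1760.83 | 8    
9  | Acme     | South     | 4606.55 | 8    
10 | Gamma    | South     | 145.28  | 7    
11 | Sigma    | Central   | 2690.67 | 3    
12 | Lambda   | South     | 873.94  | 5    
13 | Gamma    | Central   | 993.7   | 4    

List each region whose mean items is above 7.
SELECT region, AVG(items)
FROM orders
GROUP BY region
HAVING AVG(items) > 7

Result:
  South: avg=7.20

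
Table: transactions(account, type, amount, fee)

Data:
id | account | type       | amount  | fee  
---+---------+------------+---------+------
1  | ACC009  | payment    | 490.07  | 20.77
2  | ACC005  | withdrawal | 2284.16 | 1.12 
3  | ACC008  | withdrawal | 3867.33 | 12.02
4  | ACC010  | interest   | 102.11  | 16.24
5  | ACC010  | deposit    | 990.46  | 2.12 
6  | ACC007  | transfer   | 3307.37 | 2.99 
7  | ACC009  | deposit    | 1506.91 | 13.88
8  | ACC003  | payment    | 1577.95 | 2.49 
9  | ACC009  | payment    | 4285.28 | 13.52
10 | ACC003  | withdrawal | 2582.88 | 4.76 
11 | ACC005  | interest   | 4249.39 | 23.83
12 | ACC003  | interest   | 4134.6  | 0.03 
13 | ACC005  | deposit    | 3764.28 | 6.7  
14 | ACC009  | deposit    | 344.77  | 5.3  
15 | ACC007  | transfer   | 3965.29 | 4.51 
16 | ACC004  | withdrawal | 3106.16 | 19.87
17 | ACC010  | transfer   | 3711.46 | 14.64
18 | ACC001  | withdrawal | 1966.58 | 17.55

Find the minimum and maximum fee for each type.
SELECT type, MIN(fee), MAX(fee)
FROM transactions
GROUP BY type

Result:
  deposit: min=2.12, max=13.88
  interest: min=0.03, max=23.83
  payment: min=2.49, max=20.77
  transfer: min=2.99, max=14.64
  withdrawal: min=1.12, max=19.87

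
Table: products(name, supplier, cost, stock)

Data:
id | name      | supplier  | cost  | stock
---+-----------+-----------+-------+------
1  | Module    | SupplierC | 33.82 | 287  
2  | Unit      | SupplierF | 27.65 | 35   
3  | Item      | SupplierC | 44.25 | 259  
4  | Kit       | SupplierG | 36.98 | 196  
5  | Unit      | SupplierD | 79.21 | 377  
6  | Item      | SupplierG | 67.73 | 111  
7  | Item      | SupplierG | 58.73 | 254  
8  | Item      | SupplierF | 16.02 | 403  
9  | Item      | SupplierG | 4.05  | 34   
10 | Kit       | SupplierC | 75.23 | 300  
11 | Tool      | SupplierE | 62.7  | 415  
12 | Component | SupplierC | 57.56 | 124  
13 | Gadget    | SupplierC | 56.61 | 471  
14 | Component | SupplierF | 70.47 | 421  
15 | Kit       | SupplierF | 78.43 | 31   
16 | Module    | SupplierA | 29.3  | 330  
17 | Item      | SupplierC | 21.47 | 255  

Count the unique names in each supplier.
SELECT supplier, COUNT(DISTINCT name)
FROM products
GROUP BY supplier

Result:
  SupplierA: 1 distinct
  SupplierC: 5 distinct
  SupplierD: 1 distinct
  SupplierE: 1 distinct
  SupplierF: 4 distinct
  SupplierG: 2 distinct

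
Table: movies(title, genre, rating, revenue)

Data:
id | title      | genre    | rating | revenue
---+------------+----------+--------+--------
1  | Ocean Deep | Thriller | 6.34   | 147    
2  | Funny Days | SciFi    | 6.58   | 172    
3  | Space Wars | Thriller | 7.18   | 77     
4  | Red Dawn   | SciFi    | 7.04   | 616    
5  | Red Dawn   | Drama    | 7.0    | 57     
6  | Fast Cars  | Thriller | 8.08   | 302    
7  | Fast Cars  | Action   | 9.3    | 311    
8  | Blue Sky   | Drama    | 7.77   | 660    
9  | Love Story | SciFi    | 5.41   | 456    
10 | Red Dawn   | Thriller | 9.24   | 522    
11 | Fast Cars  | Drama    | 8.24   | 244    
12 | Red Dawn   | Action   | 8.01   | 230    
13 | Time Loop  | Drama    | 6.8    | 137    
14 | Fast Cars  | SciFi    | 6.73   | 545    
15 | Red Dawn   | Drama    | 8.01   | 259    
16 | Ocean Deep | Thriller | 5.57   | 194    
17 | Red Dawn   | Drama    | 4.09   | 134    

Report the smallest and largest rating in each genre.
SELECT genre, MIN(rating), MAX(rating)
FROM movies
GROUP BY genre

Result:
  Action: min=8.01, max=9.30
  Drama: min=4.09, max=8.24
  SciFi: min=5.41, max=7.04
  Thriller: min=5.57, max=9.24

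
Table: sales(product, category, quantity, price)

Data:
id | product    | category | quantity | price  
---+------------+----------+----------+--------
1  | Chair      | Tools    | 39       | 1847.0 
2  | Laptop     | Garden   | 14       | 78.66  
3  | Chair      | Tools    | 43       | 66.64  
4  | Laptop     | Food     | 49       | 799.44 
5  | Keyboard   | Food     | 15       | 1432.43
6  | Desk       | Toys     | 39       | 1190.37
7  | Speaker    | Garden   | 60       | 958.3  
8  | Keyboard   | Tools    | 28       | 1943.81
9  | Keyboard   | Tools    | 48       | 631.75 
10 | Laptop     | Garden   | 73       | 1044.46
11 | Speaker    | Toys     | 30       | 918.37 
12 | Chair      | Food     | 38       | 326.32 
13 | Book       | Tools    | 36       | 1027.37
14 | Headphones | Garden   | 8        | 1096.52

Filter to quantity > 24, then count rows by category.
SELECT category, COUNT(*)
FROM sales
WHERE quantity > 24
GROUP BY category

Note: WHERE filters rows before grouping.

Result:
  Food: 2
  Garden: 2
  Tools: 5
  Toys: 2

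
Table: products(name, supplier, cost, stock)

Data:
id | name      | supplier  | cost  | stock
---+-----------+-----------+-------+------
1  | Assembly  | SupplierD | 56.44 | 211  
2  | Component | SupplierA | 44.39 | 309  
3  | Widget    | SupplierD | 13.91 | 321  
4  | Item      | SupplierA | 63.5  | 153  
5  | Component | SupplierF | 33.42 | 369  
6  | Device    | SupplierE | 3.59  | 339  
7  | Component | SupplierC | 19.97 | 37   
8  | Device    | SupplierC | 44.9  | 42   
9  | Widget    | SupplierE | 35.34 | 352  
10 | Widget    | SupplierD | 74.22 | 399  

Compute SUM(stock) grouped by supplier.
SELECT supplier, SUM(stock) as result
FROM products
GROUP BY supplier

Result:
  SupplierA: 462
  SupplierC: 79
  SupplierD: 931
  SupplierE: 691
  SupplierF: 369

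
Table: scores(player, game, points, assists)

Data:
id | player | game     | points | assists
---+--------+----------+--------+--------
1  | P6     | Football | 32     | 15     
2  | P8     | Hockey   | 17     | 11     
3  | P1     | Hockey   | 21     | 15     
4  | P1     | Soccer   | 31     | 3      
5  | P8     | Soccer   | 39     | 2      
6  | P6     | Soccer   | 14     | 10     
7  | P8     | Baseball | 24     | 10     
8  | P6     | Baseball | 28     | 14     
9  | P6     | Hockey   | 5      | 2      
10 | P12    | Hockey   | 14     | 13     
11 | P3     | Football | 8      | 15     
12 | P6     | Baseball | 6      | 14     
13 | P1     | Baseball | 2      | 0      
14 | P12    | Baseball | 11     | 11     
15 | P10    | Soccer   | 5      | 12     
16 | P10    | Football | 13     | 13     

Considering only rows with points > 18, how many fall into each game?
SELECT game, COUNT(*)
FROM scores
WHERE points > 18
GROUP BY game

Note: WHERE filters rows before grouping.

Result:
  Baseball: 2
  Football: 1
  Hockey: 1
  Soccer: 2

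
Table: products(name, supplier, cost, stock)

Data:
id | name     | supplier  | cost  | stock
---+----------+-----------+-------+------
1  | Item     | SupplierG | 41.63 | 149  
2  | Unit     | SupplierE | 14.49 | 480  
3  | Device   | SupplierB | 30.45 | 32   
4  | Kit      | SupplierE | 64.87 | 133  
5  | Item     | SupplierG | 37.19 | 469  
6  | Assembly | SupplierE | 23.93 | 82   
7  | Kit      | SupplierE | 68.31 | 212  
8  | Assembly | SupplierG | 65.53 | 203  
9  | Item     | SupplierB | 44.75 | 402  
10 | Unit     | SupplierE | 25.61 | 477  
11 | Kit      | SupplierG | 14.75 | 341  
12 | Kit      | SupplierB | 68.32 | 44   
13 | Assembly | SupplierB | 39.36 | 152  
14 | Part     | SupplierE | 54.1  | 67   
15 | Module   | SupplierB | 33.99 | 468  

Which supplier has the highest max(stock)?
SELECT supplier, MAX(stock) as val
FROM products
GROUP BY supplier
ORDER BY val DESC
LIMIT 1

Result: SupplierE with max(stock) = 480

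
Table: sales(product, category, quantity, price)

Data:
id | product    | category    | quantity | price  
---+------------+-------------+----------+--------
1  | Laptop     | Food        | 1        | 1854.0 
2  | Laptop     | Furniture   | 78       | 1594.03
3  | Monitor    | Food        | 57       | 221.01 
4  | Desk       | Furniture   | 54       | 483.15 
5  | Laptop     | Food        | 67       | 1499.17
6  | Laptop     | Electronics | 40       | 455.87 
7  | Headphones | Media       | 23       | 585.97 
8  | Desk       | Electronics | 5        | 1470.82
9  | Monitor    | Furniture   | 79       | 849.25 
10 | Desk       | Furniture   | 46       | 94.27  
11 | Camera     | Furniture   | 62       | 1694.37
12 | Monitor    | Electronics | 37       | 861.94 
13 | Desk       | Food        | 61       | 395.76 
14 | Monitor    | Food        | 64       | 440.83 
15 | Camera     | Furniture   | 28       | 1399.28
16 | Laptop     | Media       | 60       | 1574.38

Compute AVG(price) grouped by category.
SELECT category, AVG(price) as result
FROM sales
GROUP BY category

Result:
  Electronics: 929.54
  Food: 882.15
  Furniture: 1019.06
  Media: 1080.18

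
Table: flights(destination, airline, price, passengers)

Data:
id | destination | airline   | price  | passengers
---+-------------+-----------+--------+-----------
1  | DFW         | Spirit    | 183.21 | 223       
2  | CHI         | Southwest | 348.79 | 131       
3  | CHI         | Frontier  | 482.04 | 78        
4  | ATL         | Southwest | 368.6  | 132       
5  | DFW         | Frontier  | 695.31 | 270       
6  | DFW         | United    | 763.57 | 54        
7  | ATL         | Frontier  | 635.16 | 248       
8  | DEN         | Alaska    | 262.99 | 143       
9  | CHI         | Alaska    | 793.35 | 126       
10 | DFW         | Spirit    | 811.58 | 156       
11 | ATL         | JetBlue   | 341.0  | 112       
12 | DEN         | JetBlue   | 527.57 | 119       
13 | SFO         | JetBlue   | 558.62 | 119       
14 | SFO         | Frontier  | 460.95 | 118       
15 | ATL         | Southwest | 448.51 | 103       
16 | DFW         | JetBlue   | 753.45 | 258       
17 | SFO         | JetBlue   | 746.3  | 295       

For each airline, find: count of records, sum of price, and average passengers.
SELECT airline,
       COUNT(*) as cnt,
       SUM(price) as total_price,
       AVG(passengers) as avg_passengers
FROM flights
GROUP BY airline

Result:
  Alaska: 2 records, 1056.34 total price, 134.50 avg passengers
  Frontier: 4 records, 2273.46 total price, 178.50 avg passengers
  JetBlue: 5 records, 2926.94 total price, 180.60 avg passengers
  Southwest: 3 records, 1165.90 total price, 122.00 avg passengers
  Spirit: 2 records, 994.79 total price, 189.50 avg passengers
  United: 1 records, 763.57 total price, 54.00 avg passengers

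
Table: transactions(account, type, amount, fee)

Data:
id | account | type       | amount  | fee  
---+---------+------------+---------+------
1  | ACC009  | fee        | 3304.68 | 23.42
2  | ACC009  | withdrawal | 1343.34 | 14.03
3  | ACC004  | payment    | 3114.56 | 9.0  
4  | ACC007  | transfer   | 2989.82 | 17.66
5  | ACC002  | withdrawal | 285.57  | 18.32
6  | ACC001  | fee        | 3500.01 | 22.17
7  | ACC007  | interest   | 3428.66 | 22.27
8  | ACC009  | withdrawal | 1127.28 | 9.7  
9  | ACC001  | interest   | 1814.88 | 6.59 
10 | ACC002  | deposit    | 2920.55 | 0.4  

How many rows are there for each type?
SELECT type, COUNT(*) as count
FROM transactions
GROUP BY type

Result:
  deposit: 1
  fee: 2
  interest: 2
  payment: 1
  transfer: 1
  withdrawal: 3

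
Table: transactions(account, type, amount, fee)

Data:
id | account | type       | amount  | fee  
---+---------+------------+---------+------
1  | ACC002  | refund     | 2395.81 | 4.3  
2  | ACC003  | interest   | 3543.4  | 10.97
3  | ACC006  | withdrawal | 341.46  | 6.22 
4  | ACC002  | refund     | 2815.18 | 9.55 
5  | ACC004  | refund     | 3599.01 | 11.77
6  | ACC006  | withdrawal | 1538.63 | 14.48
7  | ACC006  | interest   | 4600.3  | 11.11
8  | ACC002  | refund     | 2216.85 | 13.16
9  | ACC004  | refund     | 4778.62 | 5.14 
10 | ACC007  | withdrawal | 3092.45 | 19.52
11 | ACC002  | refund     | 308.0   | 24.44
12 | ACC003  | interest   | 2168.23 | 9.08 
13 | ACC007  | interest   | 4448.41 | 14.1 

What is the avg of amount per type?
SELECT type, AVG(amount) as result
FROM transactions
GROUP BY type

Result:
  interest: 3690.09
  refund: 2685.58
  withdrawal: 1657.51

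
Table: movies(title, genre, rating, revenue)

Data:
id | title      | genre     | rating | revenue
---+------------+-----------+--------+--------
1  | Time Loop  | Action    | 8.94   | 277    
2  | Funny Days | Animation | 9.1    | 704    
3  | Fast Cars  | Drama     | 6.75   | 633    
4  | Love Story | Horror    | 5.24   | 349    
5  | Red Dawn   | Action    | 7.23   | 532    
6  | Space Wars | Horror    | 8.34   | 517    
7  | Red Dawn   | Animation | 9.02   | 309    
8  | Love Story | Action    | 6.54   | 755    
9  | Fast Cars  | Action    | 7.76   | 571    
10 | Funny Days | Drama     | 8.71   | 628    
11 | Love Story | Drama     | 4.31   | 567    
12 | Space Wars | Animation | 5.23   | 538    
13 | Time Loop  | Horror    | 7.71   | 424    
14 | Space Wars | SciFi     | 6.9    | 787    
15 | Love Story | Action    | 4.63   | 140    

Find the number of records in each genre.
SELECT genre, COUNT(*) as count
FROM movies
GROUP BY genre

Result:
  Action: 5
  Animation: 3
  Drama: 3
  Horror: 3
  SciFi: 1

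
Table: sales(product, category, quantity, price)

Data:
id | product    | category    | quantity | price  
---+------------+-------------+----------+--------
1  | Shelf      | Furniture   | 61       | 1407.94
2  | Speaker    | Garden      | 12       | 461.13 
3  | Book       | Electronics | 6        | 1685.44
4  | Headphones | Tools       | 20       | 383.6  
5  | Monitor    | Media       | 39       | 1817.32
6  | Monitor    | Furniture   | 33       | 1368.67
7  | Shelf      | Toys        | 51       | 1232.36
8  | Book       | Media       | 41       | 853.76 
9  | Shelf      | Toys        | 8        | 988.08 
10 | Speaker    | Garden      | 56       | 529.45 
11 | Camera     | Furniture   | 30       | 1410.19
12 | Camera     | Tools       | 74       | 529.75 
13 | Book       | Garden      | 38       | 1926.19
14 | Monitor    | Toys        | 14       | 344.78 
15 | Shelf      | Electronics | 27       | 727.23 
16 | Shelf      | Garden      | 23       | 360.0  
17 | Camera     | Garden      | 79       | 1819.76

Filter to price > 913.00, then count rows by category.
SELECT category, COUNT(*)
FROM sales
WHERE price > 913.00
GROUP BY category

Note: WHERE filters rows before grouping.

Result:
  Electronics: 1
  Furniture: 3
  Garden: 2
  Media: 1
  Toys: 2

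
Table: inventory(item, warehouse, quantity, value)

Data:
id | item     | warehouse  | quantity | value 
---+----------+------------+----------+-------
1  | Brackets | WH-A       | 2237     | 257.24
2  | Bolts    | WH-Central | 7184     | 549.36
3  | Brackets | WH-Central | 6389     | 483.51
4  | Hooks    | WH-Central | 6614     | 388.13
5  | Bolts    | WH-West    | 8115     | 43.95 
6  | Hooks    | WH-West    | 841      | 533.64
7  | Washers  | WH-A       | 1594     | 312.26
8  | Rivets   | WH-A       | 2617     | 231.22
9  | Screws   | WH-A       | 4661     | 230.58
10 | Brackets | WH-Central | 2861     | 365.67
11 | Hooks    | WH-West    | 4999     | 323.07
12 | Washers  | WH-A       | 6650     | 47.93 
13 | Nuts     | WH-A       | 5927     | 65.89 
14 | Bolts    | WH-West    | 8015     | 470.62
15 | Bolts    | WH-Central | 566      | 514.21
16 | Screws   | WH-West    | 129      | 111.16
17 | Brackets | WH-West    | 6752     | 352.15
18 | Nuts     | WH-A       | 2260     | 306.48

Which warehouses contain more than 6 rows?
SELECT warehouse, COUNT(*) as cnt
FROM inventory
GROUP BY warehouse
HAVING COUNT(*) > 6

Result:
  WH-A: 7

Note: HAVING filters groups after aggregation, WHERE filters rows before.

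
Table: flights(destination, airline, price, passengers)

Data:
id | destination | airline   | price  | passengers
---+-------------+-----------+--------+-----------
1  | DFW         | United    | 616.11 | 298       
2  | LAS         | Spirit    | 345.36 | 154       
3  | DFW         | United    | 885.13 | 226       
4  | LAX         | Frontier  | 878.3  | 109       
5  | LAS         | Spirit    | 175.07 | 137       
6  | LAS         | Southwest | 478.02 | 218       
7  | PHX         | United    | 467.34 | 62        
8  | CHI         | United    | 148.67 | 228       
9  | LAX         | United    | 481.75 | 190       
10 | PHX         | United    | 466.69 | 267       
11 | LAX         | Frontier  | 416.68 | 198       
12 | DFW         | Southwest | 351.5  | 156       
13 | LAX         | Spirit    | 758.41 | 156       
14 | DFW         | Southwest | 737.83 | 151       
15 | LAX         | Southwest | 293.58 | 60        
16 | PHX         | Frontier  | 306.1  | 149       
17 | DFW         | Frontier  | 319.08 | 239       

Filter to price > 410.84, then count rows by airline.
SELECT airline, COUNT(*)
FROM flights
WHERE price > 410.84
GROUP BY airline

Note: WHERE filters rows before grouping.

Result:
  Frontier: 2
  Southwest: 2
  Spirit: 1
  United: 5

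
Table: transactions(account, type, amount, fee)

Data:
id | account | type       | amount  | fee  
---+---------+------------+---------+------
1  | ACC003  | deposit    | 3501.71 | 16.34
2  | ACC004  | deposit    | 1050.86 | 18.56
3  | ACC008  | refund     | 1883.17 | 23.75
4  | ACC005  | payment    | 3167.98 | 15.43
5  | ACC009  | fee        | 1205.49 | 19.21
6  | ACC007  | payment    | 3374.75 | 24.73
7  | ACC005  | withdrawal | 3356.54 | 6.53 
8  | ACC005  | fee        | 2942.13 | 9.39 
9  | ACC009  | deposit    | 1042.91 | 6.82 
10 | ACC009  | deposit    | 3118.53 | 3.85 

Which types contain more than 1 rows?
SELECT type, COUNT(*) as cnt
FROM transactions
GROUP BY type
HAVING COUNT(*) > 1

Result:
  deposit: 4
  fee: 2
  payment: 2

Note: HAVING filters groups after aggregation, WHERE filters rows before.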